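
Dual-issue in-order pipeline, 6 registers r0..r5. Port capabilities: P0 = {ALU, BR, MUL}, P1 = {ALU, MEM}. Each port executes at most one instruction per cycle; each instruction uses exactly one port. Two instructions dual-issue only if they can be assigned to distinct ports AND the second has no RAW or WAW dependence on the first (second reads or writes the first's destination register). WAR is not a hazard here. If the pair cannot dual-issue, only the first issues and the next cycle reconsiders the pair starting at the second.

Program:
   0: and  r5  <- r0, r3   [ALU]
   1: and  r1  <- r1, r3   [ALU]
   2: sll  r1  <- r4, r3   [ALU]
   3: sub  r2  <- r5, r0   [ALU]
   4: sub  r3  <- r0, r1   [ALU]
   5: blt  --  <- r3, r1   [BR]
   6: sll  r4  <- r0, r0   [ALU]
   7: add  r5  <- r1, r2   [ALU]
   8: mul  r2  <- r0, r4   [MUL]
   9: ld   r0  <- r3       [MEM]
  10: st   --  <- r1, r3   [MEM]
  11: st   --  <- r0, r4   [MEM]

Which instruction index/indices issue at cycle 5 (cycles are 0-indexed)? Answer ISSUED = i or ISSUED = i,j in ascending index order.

ISSUED = 9

  cy0 -> i0+i1 (and.ALU+and.ALU) 2-wide
  cy1 -> i2+i3 (sll.ALU+sub.ALU) 2-wide
  cy2 -> i4 (sub.ALU) RAW r3
  cy3 -> i5+i6 (blt.BR+sll.ALU) 2-wide
  cy4 -> i7+i8 (add.ALU+mul.MUL) 2-wide
  cy5 -> i9 (ld.MEM) no-port MEM/MEM
  cy6 -> i10 (st.MEM) no-port MEM/MEM
  cy7 -> i11 (st.MEM) tail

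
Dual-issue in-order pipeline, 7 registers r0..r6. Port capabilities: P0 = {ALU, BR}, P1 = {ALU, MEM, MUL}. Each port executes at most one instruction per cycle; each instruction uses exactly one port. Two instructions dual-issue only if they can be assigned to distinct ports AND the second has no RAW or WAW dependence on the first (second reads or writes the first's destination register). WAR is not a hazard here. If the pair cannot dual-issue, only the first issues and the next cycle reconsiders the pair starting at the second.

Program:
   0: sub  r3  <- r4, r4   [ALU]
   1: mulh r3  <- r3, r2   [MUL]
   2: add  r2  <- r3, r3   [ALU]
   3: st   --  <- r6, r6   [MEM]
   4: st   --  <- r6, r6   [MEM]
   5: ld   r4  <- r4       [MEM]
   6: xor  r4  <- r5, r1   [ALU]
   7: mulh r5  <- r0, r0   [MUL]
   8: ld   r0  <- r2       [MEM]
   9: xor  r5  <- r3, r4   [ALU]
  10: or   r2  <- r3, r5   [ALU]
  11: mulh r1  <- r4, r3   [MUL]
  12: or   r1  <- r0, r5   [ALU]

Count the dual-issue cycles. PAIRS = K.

0. sub @i0  | RAW+WAW r3
1. mulh @i1  | RAW r3
2. add st @i2/i3  | dual
3. st @i4  | no-port MEM/MEM
4. ld @i5  | WAW r4
5. xor mulh @i6/i7  | dual
6. ld xor @i8/i9  | dual
7. or mulh @i10/i11  | dual
8. or @i12  | tail

PAIRS = 4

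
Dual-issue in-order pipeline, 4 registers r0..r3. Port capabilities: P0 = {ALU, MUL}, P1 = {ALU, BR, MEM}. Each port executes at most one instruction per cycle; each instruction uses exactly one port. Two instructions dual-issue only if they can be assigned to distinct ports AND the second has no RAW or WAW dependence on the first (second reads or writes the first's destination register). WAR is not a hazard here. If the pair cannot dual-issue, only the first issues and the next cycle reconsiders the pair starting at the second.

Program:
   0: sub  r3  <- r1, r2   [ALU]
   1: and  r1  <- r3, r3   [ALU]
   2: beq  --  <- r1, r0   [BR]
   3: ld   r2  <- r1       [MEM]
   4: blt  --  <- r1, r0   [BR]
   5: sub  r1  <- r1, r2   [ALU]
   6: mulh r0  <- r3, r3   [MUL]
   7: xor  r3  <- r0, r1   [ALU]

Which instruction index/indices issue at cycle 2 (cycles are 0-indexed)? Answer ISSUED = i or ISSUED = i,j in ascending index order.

[0] i0  sub  -- RAW r3
[1] i1  and  -- RAW r1
[2] i2  beq  -- no-port BR/MEM
[3] i3  ld  -- no-port MEM/BR
[4] i4,i5  blt;sub  -- dual
[5] i6  mulh  -- RAW r0
[6] i7  xor  -- tail

ISSUED = 2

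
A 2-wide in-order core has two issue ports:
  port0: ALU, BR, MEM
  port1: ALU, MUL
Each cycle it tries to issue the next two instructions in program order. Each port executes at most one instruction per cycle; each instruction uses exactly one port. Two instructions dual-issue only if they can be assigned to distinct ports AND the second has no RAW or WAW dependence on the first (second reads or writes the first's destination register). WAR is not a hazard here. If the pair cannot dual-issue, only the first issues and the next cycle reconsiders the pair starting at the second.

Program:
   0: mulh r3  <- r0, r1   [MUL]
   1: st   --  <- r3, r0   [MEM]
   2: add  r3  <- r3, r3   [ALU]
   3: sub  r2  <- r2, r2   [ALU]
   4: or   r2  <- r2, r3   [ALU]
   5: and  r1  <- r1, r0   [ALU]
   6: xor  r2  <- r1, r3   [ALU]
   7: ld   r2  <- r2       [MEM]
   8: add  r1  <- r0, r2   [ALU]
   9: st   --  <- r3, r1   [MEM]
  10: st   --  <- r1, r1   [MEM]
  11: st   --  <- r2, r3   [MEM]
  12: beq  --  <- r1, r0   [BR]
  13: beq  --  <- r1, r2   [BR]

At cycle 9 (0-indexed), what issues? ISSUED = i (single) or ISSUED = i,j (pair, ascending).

[0] i0  mulh.MUL  -- RAW r3
[1] i1,i2  st.MEM+add.ALU  -- dual
[2] i3  sub.ALU  -- RAW+WAW r2
[3] i4,i5  or.ALU+and.ALU  -- dual
[4] i6  xor.ALU  -- RAW+WAW r2
[5] i7  ld.MEM  -- RAW r2
[6] i8  add.ALU  -- RAW r1
[7] i9  st.MEM  -- no-port MEM/MEM
[8] i10  st.MEM  -- no-port MEM/MEM
[9] i11  st.MEM  -- no-port MEM/BR
[10] i12  beq.BR  -- no-port BR/BR
[11] i13  beq.BR  -- tail

ISSUED = 11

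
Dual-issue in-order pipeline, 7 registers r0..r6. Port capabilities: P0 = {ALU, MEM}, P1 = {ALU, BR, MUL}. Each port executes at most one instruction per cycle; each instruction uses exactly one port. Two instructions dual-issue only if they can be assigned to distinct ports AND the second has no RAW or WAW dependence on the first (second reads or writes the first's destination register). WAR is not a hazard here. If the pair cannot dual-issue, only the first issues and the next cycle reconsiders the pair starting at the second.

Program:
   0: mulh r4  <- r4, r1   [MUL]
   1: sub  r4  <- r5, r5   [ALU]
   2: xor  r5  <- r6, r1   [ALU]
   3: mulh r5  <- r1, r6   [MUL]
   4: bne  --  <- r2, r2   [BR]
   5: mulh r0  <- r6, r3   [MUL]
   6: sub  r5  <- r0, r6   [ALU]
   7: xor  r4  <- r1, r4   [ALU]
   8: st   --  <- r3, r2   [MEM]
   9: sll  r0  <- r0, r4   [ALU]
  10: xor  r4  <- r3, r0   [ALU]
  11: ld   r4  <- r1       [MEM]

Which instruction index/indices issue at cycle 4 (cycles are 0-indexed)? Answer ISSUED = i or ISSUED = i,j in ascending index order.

0. mulh @i0  | WAW r4
1. sub+xor @i1/i2  | pair
2. mulh @i3  | no-port MUL/BR
3. bne @i4  | no-port BR/MUL
4. mulh @i5  | RAW r0
5. sub+xor @i6/i7  | pair
6. st+sll @i8/i9  | pair
7. xor @i10  | WAW r4
8. ld @i11  | tail

ISSUED = 5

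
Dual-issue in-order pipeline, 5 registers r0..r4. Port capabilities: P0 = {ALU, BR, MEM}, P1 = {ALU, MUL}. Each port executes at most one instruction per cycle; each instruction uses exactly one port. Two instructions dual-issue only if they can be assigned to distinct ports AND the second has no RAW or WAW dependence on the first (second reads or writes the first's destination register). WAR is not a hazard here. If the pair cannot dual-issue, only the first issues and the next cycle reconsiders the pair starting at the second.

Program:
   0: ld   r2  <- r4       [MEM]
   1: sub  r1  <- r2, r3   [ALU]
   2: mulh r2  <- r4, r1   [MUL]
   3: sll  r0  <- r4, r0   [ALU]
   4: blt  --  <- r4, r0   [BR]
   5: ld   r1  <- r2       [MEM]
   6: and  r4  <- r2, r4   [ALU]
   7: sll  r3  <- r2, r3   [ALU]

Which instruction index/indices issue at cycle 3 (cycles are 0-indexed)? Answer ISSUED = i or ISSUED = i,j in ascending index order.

ISSUED = 4

0. ld @i0  | RAW r2
1. sub @i1  | RAW r1
2. mulh+sll @i2,i3  | 2-wide
3. blt @i4  | no-port BR/MEM
4. ld+and @i5,i6  | 2-wide
5. sll @i7  | tail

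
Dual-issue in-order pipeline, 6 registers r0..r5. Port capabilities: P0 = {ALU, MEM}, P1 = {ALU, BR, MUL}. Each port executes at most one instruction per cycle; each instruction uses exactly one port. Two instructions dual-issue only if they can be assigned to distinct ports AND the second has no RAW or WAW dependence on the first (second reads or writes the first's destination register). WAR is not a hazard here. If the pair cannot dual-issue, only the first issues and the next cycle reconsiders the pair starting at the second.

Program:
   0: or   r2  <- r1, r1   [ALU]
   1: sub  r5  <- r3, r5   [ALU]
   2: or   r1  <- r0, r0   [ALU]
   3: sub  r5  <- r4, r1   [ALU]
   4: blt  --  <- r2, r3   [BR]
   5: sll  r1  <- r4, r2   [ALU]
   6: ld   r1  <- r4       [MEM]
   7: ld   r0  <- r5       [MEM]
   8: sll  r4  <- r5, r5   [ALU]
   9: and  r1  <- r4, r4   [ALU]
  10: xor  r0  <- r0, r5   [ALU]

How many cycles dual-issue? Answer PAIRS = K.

PAIRS = 4

[0] i0,i1  or.ALU+sub.ALU  -- dual
[1] i2  or.ALU  -- RAW r1
[2] i3,i4  sub.ALU+blt.BR  -- dual
[3] i5  sll.ALU  -- WAW r1
[4] i6  ld.MEM  -- no-port MEM/MEM
[5] i7,i8  ld.MEM+sll.ALU  -- dual
[6] i9,i10  and.ALU+xor.ALU  -- dual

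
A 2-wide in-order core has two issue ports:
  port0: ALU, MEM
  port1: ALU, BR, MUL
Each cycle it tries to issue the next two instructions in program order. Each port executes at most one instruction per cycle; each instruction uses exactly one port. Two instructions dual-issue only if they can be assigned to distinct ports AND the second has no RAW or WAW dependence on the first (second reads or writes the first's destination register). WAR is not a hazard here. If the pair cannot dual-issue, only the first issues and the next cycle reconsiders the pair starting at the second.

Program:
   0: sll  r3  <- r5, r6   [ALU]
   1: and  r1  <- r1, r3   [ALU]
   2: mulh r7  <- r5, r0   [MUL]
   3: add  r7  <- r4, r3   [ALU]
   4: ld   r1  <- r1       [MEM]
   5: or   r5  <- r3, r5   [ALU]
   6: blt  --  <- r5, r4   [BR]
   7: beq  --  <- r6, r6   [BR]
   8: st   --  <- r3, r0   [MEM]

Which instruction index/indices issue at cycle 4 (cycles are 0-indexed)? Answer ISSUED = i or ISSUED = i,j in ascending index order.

t=0 i0:sll ; RAW r3
t=1 i1/i2:and;mulh ; pair
t=2 i3/i4:add;ld ; pair
t=3 i5:or ; RAW r5
t=4 i6:blt ; no-port BR/BR
t=5 i7/i8:beq;st ; pair

ISSUED = 6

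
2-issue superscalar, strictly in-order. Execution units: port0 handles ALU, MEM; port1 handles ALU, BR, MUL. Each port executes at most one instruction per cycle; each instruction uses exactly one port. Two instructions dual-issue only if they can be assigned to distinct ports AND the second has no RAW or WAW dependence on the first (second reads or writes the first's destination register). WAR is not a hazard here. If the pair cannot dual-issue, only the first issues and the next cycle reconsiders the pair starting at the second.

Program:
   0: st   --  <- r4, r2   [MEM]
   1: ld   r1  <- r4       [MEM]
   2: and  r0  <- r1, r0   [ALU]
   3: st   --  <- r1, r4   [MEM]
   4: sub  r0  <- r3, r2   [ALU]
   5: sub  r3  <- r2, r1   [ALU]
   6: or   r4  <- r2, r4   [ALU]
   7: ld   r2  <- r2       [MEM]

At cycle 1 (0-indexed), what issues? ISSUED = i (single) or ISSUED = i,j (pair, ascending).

ISSUED = 1

#0 head=0: st i0 no-port MEM/MEM
#1 head=1: ld i1 RAW r1
#2 head=2: and+st i2&i3 pair
#3 head=4: sub+sub i4&i5 pair
#4 head=6: or+ld i6&i7 pair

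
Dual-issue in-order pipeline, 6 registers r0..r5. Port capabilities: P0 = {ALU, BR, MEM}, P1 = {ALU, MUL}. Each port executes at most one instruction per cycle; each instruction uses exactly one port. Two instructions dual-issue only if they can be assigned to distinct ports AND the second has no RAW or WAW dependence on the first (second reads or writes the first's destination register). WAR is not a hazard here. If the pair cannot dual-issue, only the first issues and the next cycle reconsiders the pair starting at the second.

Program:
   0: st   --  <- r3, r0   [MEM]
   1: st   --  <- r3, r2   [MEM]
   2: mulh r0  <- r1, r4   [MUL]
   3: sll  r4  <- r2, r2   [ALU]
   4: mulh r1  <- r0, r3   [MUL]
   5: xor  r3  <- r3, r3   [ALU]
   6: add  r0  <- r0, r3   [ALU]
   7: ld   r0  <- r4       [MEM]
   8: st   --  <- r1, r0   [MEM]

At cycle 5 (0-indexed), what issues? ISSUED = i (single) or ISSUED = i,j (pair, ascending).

ISSUED = 7

[0] i0  st  -- no-port MEM/MEM
[1] i1,i2  st mulh  -- dual
[2] i3,i4  sll mulh  -- dual
[3] i5  xor  -- RAW r3
[4] i6  add  -- WAW r0
[5] i7  ld  -- no-port MEM/MEM
[6] i8  st  -- tail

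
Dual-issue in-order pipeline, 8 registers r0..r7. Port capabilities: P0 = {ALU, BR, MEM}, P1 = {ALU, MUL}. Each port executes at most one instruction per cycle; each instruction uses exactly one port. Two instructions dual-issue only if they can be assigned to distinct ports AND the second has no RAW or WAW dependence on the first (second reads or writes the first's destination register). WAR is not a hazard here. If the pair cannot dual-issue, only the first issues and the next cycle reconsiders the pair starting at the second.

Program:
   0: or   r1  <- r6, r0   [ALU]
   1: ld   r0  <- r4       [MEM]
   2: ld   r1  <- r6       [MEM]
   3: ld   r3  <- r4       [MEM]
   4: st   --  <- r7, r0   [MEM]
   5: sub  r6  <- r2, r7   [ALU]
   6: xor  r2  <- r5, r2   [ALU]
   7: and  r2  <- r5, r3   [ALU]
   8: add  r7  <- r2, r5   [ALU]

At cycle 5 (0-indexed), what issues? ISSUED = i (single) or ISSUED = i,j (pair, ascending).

[0] i0+i1  or;ld  -- dual
[1] i2  ld  -- no-port MEM/MEM
[2] i3  ld  -- no-port MEM/MEM
[3] i4+i5  st;sub  -- dual
[4] i6  xor  -- WAW r2
[5] i7  and  -- RAW r2
[6] i8  add  -- tail

ISSUED = 7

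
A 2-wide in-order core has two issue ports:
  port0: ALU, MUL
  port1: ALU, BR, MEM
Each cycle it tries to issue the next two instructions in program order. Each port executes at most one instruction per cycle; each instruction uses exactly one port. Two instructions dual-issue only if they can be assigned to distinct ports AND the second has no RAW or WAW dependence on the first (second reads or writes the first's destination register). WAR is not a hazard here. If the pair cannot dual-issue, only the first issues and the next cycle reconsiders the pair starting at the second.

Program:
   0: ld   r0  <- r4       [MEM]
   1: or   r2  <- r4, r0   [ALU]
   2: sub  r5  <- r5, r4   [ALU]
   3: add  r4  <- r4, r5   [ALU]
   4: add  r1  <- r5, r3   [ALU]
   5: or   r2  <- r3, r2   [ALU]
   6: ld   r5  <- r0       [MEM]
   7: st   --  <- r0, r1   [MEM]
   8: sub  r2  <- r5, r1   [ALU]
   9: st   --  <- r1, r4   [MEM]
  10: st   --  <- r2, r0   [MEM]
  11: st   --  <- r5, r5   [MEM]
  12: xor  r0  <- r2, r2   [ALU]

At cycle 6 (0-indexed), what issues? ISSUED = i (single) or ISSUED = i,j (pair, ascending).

ISSUED = 10

t=0 i0:ld.MEM ; RAW r0
t=1 i1+i2:or.ALU sub.ALU ; 2-wide
t=2 i3+i4:add.ALU add.ALU ; 2-wide
t=3 i5+i6:or.ALU ld.MEM ; 2-wide
t=4 i7+i8:st.MEM sub.ALU ; 2-wide
t=5 i9:st.MEM ; no-port MEM/MEM
t=6 i10:st.MEM ; no-port MEM/MEM
t=7 i11+i12:st.MEM xor.ALU ; 2-wide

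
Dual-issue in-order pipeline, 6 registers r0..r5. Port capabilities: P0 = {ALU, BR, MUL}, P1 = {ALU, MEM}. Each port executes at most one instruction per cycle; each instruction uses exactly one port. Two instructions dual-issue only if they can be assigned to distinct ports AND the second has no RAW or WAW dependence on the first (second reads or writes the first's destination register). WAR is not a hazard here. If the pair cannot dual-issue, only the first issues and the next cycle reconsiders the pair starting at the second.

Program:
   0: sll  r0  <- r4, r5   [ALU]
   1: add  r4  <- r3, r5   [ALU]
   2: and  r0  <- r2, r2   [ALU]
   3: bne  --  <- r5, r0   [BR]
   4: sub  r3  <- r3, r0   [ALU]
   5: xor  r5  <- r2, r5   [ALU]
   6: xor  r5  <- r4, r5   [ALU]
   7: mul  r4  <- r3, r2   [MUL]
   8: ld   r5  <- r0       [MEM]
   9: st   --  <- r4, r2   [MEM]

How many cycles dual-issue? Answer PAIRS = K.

t=0 i0/i1:sll+add ; 2-wide
t=1 i2:and ; RAW r0
t=2 i3/i4:bne+sub ; 2-wide
t=3 i5:xor ; RAW+WAW r5
t=4 i6/i7:xor+mul ; 2-wide
t=5 i8:ld ; no-port MEM/MEM
t=6 i9:st ; tail

PAIRS = 3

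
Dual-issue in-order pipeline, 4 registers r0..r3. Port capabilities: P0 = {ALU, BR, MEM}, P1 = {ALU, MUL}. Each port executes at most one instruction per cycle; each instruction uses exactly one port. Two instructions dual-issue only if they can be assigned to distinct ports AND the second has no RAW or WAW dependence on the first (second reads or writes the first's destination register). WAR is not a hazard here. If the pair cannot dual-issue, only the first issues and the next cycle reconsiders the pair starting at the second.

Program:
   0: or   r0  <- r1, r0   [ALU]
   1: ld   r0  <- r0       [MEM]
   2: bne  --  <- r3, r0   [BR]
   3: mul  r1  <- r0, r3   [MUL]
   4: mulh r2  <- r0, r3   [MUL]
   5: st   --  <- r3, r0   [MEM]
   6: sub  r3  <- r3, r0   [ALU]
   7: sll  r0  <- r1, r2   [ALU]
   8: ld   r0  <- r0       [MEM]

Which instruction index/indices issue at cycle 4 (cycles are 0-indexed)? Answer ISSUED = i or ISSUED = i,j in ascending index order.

c0: i0 or  RAW+WAW r0
c1: i1 ld  no-port MEM/BR
c2: i2,i3 bne/mul  pair
c3: i4,i5 mulh/st  pair
c4: i6,i7 sub/sll  pair
c5: i8 ld  tail

ISSUED = 6,7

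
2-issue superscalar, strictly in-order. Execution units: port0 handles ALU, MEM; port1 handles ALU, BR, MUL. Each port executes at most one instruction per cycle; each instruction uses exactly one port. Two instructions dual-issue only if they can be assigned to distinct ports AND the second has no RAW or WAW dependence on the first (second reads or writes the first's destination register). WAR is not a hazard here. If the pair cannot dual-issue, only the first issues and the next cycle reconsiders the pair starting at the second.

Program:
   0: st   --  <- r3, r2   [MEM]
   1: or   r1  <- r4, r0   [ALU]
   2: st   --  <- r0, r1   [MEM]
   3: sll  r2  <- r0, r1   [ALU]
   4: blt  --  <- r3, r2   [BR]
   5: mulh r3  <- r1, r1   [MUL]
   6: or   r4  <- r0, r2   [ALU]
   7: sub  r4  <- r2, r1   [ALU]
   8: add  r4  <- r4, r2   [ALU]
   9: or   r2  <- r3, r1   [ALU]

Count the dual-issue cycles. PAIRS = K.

PAIRS = 4

0. st.MEM+or.ALU @i0/i1  | 2-wide
1. st.MEM+sll.ALU @i2/i3  | 2-wide
2. blt.BR @i4  | no-port BR/MUL
3. mulh.MUL+or.ALU @i5/i6  | 2-wide
4. sub.ALU @i7  | RAW+WAW r4
5. add.ALU+or.ALU @i8/i9  | 2-wide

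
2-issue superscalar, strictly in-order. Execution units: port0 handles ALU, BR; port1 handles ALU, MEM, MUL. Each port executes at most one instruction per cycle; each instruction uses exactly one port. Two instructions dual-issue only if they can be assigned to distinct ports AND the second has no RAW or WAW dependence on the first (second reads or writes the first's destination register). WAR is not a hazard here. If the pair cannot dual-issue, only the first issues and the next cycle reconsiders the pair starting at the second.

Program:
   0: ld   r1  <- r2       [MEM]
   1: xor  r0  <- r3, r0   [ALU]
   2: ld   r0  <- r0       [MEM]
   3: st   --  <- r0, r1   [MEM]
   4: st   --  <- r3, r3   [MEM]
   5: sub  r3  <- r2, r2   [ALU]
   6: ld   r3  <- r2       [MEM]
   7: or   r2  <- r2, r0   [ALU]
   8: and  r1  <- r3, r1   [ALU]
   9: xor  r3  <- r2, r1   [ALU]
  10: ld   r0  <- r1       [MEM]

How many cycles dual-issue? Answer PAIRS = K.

PAIRS = 4

t=0 i0+i1:ld.MEM/xor.ALU ; 2-wide
t=1 i2:ld.MEM ; no-port MEM/MEM
t=2 i3:st.MEM ; no-port MEM/MEM
t=3 i4+i5:st.MEM/sub.ALU ; 2-wide
t=4 i6+i7:ld.MEM/or.ALU ; 2-wide
t=5 i8:and.ALU ; RAW r1
t=6 i9+i10:xor.ALU/ld.MEM ; 2-wide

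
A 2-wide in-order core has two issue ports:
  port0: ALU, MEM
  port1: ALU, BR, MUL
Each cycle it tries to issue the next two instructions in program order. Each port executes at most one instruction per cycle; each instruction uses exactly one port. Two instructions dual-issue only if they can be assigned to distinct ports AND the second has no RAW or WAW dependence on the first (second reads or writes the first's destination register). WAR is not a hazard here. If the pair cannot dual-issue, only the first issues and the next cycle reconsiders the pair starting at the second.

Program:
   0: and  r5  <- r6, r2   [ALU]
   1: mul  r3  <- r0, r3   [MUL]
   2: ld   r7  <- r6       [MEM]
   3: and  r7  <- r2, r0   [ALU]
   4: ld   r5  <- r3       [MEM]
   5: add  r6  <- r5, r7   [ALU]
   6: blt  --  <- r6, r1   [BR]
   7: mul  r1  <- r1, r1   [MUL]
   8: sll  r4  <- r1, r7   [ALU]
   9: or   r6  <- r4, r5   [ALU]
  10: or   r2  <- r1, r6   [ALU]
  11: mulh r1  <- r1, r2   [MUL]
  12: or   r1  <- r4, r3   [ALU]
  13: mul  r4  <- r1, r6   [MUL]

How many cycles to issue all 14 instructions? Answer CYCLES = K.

#0 head=0: and+mul i0,i1 dual
#1 head=2: ld i2 WAW r7
#2 head=3: and+ld i3,i4 dual
#3 head=5: add i5 RAW r6
#4 head=6: blt i6 no-port BR/MUL
#5 head=7: mul i7 RAW r1
#6 head=8: sll i8 RAW r4
#7 head=9: or i9 RAW r6
#8 head=10: or i10 RAW r2
#9 head=11: mulh i11 WAW r1
#10 head=12: or i12 RAW r1
#11 head=13: mul i13 tail

CYCLES = 12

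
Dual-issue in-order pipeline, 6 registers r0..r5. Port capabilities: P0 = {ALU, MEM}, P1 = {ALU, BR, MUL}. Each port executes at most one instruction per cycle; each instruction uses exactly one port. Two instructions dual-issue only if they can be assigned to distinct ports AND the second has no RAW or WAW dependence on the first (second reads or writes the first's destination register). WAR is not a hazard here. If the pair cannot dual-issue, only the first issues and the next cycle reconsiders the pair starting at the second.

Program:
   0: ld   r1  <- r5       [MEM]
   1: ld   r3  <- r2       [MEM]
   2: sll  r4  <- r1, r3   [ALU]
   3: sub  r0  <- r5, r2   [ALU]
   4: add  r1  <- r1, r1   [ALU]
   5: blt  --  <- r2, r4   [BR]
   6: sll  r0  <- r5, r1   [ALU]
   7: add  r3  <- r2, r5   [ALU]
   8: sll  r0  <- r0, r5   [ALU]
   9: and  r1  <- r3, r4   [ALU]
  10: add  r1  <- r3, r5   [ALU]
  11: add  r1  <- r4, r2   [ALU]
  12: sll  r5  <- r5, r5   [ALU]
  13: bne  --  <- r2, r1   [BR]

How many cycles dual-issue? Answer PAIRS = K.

[0] i0  ld.MEM  -- no-port MEM/MEM
[1] i1  ld.MEM  -- RAW r3
[2] i2,i3  sll.ALU+sub.ALU  -- pair
[3] i4,i5  add.ALU+blt.BR  -- pair
[4] i6,i7  sll.ALU+add.ALU  -- pair
[5] i8,i9  sll.ALU+and.ALU  -- pair
[6] i10  add.ALU  -- WAW r1
[7] i11,i12  add.ALU+sll.ALU  -- pair
[8] i13  bne.BR  -- tail

PAIRS = 5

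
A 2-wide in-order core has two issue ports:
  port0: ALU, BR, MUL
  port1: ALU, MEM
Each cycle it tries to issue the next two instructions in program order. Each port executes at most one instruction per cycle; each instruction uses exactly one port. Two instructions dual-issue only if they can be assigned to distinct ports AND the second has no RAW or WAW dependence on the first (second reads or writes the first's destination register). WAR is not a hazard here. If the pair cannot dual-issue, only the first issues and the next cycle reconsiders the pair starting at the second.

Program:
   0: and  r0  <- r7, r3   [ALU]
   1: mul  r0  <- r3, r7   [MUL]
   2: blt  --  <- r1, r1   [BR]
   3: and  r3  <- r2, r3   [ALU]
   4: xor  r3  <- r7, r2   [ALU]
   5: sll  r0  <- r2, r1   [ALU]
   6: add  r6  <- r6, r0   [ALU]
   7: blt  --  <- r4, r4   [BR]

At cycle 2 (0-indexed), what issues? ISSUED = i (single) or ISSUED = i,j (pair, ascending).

ISSUED = 2,3

[0] i0  and.ALU  -- WAW r0
[1] i1  mul.MUL  -- no-port MUL/BR
[2] i2,i3  blt.BR/and.ALU  -- dual
[3] i4,i5  xor.ALU/sll.ALU  -- dual
[4] i6,i7  add.ALU/blt.BR  -- dual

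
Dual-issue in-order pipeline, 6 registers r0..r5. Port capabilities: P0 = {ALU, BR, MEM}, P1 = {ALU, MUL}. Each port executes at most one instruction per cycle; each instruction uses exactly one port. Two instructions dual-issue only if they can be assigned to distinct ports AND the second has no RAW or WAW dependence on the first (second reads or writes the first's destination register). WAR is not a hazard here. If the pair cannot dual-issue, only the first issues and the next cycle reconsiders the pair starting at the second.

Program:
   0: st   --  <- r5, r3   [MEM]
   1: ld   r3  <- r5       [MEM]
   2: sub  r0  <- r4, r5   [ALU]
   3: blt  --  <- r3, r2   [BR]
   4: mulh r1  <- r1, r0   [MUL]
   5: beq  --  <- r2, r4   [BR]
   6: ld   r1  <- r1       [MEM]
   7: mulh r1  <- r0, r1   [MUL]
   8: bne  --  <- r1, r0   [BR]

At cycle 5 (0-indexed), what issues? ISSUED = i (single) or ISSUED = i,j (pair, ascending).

#0 head=0: st.MEM i0 no-port MEM/MEM
#1 head=1: ld.MEM;sub.ALU i1&i2 2-wide
#2 head=3: blt.BR;mulh.MUL i3&i4 2-wide
#3 head=5: beq.BR i5 no-port BR/MEM
#4 head=6: ld.MEM i6 RAW+WAW r1
#5 head=7: mulh.MUL i7 RAW r1
#6 head=8: bne.BR i8 tail

ISSUED = 7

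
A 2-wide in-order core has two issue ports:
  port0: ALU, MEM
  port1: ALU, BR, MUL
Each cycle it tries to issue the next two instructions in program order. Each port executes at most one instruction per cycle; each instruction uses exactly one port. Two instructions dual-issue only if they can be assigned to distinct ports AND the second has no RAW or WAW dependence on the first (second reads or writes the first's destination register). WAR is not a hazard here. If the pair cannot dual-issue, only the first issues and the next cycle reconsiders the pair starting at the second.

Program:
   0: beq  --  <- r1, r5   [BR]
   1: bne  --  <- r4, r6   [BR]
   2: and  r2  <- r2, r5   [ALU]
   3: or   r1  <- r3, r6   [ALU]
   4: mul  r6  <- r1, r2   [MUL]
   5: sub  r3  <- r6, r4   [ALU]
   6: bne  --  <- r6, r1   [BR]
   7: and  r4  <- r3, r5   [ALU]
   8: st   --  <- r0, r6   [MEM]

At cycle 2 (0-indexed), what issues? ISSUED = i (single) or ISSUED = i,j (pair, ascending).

ISSUED = 3

  cy0 -> i0 (beq.BR) no-port BR/BR
  cy1 -> i1&i2 (bne.BR;and.ALU) dual
  cy2 -> i3 (or.ALU) RAW r1
  cy3 -> i4 (mul.MUL) RAW r6
  cy4 -> i5&i6 (sub.ALU;bne.BR) dual
  cy5 -> i7&i8 (and.ALU;st.MEM) dual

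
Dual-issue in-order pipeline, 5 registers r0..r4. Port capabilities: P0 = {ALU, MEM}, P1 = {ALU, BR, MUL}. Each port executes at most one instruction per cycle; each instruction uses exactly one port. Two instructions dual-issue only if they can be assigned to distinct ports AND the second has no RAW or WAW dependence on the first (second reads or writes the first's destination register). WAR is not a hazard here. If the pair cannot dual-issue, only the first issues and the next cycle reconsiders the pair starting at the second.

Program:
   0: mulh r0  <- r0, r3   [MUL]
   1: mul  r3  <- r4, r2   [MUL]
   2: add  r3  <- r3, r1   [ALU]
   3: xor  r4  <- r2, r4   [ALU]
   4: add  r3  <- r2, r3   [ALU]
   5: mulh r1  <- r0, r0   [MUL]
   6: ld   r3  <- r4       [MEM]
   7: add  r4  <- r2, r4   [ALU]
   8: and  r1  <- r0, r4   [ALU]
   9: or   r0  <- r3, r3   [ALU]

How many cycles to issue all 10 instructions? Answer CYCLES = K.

c0: i0 mulh.MUL  no-port MUL/MUL
c1: i1 mul.MUL  RAW+WAW r3
c2: i2&i3 add.ALU xor.ALU  dual
c3: i4&i5 add.ALU mulh.MUL  dual
c4: i6&i7 ld.MEM add.ALU  dual
c5: i8&i9 and.ALU or.ALU  dual

CYCLES = 6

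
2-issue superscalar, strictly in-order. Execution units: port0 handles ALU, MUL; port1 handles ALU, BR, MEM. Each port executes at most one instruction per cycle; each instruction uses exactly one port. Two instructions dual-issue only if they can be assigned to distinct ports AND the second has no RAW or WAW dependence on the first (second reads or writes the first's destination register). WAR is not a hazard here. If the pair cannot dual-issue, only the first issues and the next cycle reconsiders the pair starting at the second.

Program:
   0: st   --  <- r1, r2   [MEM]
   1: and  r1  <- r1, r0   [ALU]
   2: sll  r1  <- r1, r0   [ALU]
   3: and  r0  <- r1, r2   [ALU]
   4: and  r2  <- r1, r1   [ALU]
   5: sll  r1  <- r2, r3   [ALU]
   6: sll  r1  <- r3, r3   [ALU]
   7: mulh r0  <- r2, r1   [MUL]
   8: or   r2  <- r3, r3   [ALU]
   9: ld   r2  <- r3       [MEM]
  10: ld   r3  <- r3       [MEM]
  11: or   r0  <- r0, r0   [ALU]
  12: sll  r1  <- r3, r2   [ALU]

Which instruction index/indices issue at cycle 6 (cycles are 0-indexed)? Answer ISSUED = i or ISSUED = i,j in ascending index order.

t=0 i0+i1:st and ; 2-wide
t=1 i2:sll ; RAW r1
t=2 i3+i4:and and ; 2-wide
t=3 i5:sll ; WAW r1
t=4 i6:sll ; RAW r1
t=5 i7+i8:mulh or ; 2-wide
t=6 i9:ld ; no-port MEM/MEM
t=7 i10+i11:ld or ; 2-wide
t=8 i12:sll ; tail

ISSUED = 9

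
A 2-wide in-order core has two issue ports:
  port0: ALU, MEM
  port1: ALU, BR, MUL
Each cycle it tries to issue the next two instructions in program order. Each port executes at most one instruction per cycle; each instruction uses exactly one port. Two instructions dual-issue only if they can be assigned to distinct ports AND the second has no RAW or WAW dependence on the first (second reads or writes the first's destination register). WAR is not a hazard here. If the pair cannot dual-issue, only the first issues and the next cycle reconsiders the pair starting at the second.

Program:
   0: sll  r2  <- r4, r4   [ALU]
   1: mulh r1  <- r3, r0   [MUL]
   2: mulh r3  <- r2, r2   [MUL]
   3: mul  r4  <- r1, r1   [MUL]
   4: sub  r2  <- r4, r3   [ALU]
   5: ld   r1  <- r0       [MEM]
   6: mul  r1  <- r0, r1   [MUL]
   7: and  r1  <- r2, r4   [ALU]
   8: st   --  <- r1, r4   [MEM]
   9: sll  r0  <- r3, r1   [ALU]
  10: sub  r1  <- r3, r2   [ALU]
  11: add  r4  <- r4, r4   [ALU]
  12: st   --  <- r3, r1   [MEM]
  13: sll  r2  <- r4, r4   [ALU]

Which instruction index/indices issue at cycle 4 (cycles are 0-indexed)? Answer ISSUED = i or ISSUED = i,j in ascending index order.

ISSUED = 6

#0 head=0: sll.ALU+mulh.MUL i0/i1 dual
#1 head=2: mulh.MUL i2 no-port MUL/MUL
#2 head=3: mul.MUL i3 RAW r4
#3 head=4: sub.ALU+ld.MEM i4/i5 dual
#4 head=6: mul.MUL i6 WAW r1
#5 head=7: and.ALU i7 RAW r1
#6 head=8: st.MEM+sll.ALU i8/i9 dual
#7 head=10: sub.ALU+add.ALU i10/i11 dual
#8 head=12: st.MEM+sll.ALU i12/i13 dual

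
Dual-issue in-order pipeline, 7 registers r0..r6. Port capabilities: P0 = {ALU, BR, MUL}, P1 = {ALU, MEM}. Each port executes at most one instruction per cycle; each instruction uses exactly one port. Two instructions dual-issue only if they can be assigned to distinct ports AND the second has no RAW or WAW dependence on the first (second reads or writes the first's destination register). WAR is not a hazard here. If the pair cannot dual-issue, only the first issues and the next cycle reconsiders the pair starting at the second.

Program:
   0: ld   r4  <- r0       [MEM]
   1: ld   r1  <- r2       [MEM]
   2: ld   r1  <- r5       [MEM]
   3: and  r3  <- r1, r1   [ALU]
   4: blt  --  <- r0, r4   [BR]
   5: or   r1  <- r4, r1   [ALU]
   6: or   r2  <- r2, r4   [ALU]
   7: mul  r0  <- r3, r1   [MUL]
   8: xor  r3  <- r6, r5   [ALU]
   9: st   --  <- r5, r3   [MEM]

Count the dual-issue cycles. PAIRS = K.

0. ld.MEM @i0  | no-port MEM/MEM
1. ld.MEM @i1  | no-port MEM/MEM
2. ld.MEM @i2  | RAW r1
3. and.ALU;blt.BR @i3/i4  | dual
4. or.ALU;or.ALU @i5/i6  | dual
5. mul.MUL;xor.ALU @i7/i8  | dual
6. st.MEM @i9  | tail

PAIRS = 3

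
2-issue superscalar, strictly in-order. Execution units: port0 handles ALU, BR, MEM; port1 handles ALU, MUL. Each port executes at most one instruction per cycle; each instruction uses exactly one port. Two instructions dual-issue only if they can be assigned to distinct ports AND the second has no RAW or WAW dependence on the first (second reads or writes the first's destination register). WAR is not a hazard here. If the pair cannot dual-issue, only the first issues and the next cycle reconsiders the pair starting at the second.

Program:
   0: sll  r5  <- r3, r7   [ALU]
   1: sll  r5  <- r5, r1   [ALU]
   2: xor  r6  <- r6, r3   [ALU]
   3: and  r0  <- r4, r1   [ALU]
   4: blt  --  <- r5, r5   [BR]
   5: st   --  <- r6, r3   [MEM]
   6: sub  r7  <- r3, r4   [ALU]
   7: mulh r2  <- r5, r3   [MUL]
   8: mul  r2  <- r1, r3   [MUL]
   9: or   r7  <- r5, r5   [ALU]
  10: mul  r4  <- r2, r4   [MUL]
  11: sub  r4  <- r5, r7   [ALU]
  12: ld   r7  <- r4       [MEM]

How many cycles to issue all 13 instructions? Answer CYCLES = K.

0. sll @i0  | RAW+WAW r5
1. sll;xor @i1+i2  | 2-wide
2. and;blt @i3+i4  | 2-wide
3. st;sub @i5+i6  | 2-wide
4. mulh @i7  | no-port MUL/MUL
5. mul;or @i8+i9  | 2-wide
6. mul @i10  | WAW r4
7. sub @i11  | RAW r4
8. ld @i12  | tail

CYCLES = 9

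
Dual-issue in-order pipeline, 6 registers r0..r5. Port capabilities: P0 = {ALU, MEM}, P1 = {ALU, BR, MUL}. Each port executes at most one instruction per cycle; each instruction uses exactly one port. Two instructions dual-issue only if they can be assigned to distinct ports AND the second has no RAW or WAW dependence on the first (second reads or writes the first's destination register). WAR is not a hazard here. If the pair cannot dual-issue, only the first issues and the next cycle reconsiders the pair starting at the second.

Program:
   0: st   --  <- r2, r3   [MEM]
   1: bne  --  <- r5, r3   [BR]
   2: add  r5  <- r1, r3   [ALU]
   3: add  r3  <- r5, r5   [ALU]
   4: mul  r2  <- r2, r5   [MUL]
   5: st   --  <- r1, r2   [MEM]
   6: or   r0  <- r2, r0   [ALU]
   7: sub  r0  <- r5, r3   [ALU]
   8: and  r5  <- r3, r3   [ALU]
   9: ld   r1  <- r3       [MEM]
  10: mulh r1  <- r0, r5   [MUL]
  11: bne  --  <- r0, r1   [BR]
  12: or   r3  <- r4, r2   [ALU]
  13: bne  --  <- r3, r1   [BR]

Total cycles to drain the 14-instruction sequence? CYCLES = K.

CYCLES = 9

c0: i0/i1 st.MEM+bne.BR  dual
c1: i2 add.ALU  RAW r5
c2: i3/i4 add.ALU+mul.MUL  dual
c3: i5/i6 st.MEM+or.ALU  dual
c4: i7/i8 sub.ALU+and.ALU  dual
c5: i9 ld.MEM  WAW r1
c6: i10 mulh.MUL  no-port MUL/BR
c7: i11/i12 bne.BR+or.ALU  dual
c8: i13 bne.BR  tail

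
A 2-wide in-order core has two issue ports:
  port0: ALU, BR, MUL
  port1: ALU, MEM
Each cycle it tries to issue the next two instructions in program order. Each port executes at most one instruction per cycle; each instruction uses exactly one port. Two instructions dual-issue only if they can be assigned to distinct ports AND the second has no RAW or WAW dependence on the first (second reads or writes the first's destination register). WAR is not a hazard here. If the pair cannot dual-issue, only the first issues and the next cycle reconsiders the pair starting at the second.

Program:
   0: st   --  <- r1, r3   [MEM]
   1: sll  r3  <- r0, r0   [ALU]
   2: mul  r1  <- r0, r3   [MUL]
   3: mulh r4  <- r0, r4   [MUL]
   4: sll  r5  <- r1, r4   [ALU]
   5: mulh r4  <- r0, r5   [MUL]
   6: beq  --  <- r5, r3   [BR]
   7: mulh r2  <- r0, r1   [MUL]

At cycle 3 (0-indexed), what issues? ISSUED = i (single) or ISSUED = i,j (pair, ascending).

[0] i0,i1  st sll  -- 2-wide
[1] i2  mul  -- no-port MUL/MUL
[2] i3  mulh  -- RAW r4
[3] i4  sll  -- RAW r5
[4] i5  mulh  -- no-port MUL/BR
[5] i6  beq  -- no-port BR/MUL
[6] i7  mulh  -- tail

ISSUED = 4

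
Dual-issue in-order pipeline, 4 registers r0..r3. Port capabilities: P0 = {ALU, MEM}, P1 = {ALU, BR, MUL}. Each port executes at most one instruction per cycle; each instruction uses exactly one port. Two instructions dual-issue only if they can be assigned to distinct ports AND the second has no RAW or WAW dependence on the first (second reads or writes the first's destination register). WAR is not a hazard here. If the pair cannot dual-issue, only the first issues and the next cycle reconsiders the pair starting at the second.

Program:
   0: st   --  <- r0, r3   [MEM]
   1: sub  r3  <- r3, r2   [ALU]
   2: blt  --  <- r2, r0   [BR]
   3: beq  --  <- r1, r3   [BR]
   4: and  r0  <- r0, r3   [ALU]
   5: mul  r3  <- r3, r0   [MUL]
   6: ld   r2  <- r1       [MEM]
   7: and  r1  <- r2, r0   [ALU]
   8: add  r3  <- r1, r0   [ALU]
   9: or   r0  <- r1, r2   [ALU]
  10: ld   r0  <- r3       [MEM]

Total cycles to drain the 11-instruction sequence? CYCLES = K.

CYCLES = 7

c0: i0,i1 st+sub  dual
c1: i2 blt  no-port BR/BR
c2: i3,i4 beq+and  dual
c3: i5,i6 mul+ld  dual
c4: i7 and  RAW r1
c5: i8,i9 add+or  dual
c6: i10 ld  tail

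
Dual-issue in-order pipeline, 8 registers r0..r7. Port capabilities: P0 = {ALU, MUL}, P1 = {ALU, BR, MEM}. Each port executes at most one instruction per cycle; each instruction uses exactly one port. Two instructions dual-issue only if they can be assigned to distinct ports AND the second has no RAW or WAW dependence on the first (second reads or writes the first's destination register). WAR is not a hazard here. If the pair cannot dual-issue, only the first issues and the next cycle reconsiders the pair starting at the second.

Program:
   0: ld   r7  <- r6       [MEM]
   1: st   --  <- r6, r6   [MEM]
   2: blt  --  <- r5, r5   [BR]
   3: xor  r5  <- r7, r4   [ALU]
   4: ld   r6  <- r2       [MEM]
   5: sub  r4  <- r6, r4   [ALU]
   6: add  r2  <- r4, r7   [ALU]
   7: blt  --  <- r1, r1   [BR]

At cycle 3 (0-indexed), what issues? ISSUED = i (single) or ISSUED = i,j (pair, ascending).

ISSUED = 4

t=0 i0:ld.MEM ; no-port MEM/MEM
t=1 i1:st.MEM ; no-port MEM/BR
t=2 i2+i3:blt.BR+xor.ALU ; 2-wide
t=3 i4:ld.MEM ; RAW r6
t=4 i5:sub.ALU ; RAW r4
t=5 i6+i7:add.ALU+blt.BR ; 2-wide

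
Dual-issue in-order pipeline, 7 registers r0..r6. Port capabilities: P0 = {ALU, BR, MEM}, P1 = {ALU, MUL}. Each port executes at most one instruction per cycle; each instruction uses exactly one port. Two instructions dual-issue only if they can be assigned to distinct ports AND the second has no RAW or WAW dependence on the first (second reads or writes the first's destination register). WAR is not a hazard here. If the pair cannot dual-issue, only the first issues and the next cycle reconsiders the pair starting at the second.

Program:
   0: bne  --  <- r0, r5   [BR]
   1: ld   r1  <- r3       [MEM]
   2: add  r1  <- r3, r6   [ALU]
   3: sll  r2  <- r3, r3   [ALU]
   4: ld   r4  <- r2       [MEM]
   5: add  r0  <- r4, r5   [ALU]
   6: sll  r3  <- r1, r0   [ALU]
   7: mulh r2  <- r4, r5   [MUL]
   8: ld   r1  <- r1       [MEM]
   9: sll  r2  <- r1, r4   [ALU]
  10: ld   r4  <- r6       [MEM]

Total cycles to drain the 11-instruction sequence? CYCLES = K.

[0] i0  bne.BR  -- no-port BR/MEM
[1] i1  ld.MEM  -- WAW r1
[2] i2+i3  add.ALU;sll.ALU  -- dual
[3] i4  ld.MEM  -- RAW r4
[4] i5  add.ALU  -- RAW r0
[5] i6+i7  sll.ALU;mulh.MUL  -- dual
[6] i8  ld.MEM  -- RAW r1
[7] i9+i10  sll.ALU;ld.MEM  -- dual

CYCLES = 8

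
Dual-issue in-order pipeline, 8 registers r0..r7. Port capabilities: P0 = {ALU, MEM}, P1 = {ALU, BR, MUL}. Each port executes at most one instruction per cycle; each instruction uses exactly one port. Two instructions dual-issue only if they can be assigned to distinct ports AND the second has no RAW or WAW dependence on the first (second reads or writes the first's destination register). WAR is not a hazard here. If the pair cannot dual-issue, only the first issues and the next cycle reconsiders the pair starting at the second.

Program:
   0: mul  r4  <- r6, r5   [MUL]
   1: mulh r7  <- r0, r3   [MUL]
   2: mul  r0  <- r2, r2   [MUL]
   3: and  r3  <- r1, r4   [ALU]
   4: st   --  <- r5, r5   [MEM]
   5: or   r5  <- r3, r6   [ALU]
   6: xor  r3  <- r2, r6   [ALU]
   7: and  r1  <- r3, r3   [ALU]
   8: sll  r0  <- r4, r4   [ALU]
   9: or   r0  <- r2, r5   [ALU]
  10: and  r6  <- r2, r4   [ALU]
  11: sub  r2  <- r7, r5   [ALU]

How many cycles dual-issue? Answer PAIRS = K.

c0: i0 mul  no-port MUL/MUL
c1: i1 mulh  no-port MUL/MUL
c2: i2,i3 mul and  2-wide
c3: i4,i5 st or  2-wide
c4: i6 xor  RAW r3
c5: i7,i8 and sll  2-wide
c6: i9,i10 or and  2-wide
c7: i11 sub  tail

PAIRS = 4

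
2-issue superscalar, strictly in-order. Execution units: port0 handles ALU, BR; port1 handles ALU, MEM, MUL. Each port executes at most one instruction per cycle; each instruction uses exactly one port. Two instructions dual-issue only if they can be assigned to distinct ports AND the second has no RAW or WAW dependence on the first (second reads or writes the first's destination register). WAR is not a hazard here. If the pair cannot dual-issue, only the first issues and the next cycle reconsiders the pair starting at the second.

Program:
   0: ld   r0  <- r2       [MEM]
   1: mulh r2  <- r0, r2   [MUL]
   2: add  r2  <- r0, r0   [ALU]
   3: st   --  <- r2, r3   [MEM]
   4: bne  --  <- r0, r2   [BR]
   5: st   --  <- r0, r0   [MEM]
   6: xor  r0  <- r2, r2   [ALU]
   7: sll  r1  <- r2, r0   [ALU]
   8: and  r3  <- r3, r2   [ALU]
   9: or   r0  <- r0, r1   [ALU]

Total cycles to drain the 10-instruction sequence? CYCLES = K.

0. ld @i0  | no-port MEM/MUL
1. mulh @i1  | WAW r2
2. add @i2  | RAW r2
3. st;bne @i3/i4  | dual
4. st;xor @i5/i6  | dual
5. sll;and @i7/i8  | dual
6. or @i9  | tail

CYCLES = 7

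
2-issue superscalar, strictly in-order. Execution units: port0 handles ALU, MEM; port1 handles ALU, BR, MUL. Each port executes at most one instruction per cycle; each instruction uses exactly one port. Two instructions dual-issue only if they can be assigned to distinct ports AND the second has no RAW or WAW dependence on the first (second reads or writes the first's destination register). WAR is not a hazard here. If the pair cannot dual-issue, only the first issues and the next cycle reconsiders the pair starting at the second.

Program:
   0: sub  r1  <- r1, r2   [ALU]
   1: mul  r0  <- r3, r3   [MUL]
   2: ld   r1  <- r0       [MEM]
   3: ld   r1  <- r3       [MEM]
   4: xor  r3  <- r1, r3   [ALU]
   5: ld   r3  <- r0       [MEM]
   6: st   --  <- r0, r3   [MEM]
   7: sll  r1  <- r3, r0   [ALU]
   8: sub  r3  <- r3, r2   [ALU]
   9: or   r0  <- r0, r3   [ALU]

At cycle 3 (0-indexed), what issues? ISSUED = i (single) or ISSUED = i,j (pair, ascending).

ISSUED = 4

0. sub+mul @i0,i1  | 2-wide
1. ld @i2  | no-port MEM/MEM
2. ld @i3  | RAW r1
3. xor @i4  | WAW r3
4. ld @i5  | no-port MEM/MEM
5. st+sll @i6,i7  | 2-wide
6. sub @i8  | RAW r3
7. or @i9  | tail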